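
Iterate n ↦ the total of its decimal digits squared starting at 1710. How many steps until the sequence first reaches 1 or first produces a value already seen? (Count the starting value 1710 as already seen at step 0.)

1710 → 1² + 7² + 1² + 0² = 1 + 49 + 1 + 0 = 51
51 → 5² + 1² = 25 + 1 = 26
26 → 2² + 6² = 4 + 36 = 40
40 → 4² + 0² = 16 + 0 = 16
16 → 1² + 6² = 1 + 36 = 37
37 → 3² + 7² = 9 + 49 = 58
58 → 5² + 8² = 25 + 64 = 89
89 → 8² + 9² = 64 + 81 = 145
145 → 1² + 4² + 5² = 1 + 16 + 25 = 42
42 → 4² + 2² = 16 + 4 = 20
20 → 2² + 0² = 4 + 0 = 4
4 → 4² = 16  — 16 repeats.
That took 12 steps.

12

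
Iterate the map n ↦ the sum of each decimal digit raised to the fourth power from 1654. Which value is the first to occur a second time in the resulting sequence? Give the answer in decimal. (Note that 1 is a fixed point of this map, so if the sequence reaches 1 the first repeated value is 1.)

2178

1654 → 1⁴ + 6⁴ + 5⁴ + 4⁴ = 1 + 1296 + 625 + 256 = 2178
2178 → 2⁴ + 1⁴ + 7⁴ + 8⁴ = 16 + 1 + 2401 + 4096 = 6514
6514 → 6⁴ + 5⁴ + 1⁴ + 4⁴ = 1296 + 625 + 1 + 256 = 2178  — 2178 already appeared earlier.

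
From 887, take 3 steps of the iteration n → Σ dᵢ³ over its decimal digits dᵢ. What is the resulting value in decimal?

887 → 1367
1367 → 587
587 → 980

980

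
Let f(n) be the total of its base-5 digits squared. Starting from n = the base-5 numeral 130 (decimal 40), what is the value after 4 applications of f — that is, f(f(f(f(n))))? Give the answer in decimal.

40 = (1,3,0)_5 → 1² + 3² + 0² = 10
10 = (2,0)_5 → 2² + 0² = 4
4 = (4)_5 → 4² = 16
16 = (3,1)_5 → 3² + 1² = 10

10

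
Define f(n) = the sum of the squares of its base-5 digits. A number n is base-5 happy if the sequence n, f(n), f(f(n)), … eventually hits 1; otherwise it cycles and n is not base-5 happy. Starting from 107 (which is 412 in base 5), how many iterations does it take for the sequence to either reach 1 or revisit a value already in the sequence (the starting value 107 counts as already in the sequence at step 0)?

4

107 = (4,1,2)_5 → 4² + 1² + 2² = 21
21 = (4,1)_5 → 4² + 1² = 17
17 = (3,2)_5 → 3² + 2² = 13
13 = (2,3)_5 → 2² + 3² = 13  — 13 repeats.
That took 4 steps.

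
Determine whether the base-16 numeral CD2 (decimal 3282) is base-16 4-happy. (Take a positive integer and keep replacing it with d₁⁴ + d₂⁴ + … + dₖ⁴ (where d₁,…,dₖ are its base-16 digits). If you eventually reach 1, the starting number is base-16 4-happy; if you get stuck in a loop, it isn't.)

not base-16 4-happy

3282 = (12,13,2)_16 → 12⁴ + 13⁴ + 2⁴ = 20736 + 28561 + 16 = 49313
49313 = (12,0,10,1)_16 → 12⁴ + 0⁴ + 10⁴ + 1⁴ = 20736 + 0 + 10000 + 1 = 30737
30737 = (7,8,1,1)_16 → 7⁴ + 8⁴ + 1⁴ + 1⁴ = 2401 + 4096 + 1 + 1 = 6499
6499 = (1,9,6,3)_16 → 1⁴ + 9⁴ + 6⁴ + 3⁴ = 1 + 6561 + 1296 + 81 = 7939
7939 = (1,15,0,3)_16 → 1⁴ + 15⁴ + 0⁴ + 3⁴ = 1 + 50625 + 0 + 81 = 50707
50707 = (12,6,1,3)_16 → 12⁴ + 6⁴ + 1⁴ + 3⁴ = 20736 + 1296 + 1 + 81 = 22114
22114 = (5,6,6,2)_16 → 5⁴ + 6⁴ + 6⁴ + 2⁴ = 625 + 1296 + 1296 + 16 = 3233
3233 = (12,10,1)_16 → 12⁴ + 10⁴ + 1⁴ = 20736 + 10000 + 1 = 30737  — 30737 already seen; the sequence cycles without reaching 1.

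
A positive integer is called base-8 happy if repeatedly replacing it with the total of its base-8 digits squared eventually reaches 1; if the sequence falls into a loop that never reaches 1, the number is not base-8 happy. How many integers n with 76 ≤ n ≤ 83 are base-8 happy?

2

76: 76 → 18 → 8 → 1  — base-8 happy
77: 77 → 27 → 18 → 8 → 1  — base-8 happy
78: 78 → 38 → 52 → 52  — not base-8 happy
79: 79 → 51 → 45 → 50 → 40 → 25 → 10 → 5 → 25  — not base-8 happy
80: 80 → 5 → 25 → 10 → 5  — not base-8 happy
81: 81 → 6 → 36 → 32 → 16 → 4 → 16  — not base-8 happy
82: 82 → 9 → 2 → 4 → 16 → 4  — not base-8 happy
83: 83 → 14 → 37 → 41 → 26 → 13 → 26  — not base-8 happy
base-8 happy: 76, 77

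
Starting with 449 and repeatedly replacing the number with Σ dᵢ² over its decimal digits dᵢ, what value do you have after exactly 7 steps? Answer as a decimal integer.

449 → 4² + 4² + 9² = 16 + 16 + 81 = 113
113 → 1² + 1² + 3² = 1 + 1 + 9 = 11
11 → 1² + 1² = 1 + 1 = 2
2 → 2² = 4
4 → 4² = 16
16 → 1² + 6² = 1 + 36 = 37
37 → 3² + 7² = 9 + 49 = 58

58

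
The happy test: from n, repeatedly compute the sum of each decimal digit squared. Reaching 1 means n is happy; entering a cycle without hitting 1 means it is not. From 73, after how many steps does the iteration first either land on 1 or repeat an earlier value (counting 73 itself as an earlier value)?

73 → 7² + 3² = 58
58 → 5² + 8² = 89
89 → 8² + 9² = 145
145 → 1² + 4² + 5² = 42
42 → 4² + 2² = 20
20 → 2² + 0² = 4
4 → 4² = 16
16 → 1² + 6² = 37
37 → 3² + 7² = 58  — 58 repeats.
That took 9 steps.

9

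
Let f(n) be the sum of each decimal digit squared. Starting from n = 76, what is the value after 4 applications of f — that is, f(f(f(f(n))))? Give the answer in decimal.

76 → 85
85 → 89
89 → 145
145 → 42

42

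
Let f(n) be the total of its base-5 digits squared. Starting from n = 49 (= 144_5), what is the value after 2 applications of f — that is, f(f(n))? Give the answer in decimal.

49 = (1,4,4)_5 → 1² + 4² + 4² = 33
33 = (1,1,3)_5 → 1² + 1² + 3² = 11

11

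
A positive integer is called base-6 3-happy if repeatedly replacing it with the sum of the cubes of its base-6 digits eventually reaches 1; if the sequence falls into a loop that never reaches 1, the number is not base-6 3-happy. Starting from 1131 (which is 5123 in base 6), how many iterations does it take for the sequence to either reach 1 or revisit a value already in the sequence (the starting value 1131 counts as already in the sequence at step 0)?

1131 = (5,1,2,3)_6 → 5³ + 1³ + 2³ + 3³ = 161
161 = (4,2,5)_6 → 4³ + 2³ + 5³ = 197
197 = (5,2,5)_6 → 5³ + 2³ + 5³ = 258
258 = (1,1,1,0)_6 → 1³ + 1³ + 1³ + 0³ = 3
3 = (3)_6 → 3³ = 27
27 = (4,3)_6 → 4³ + 3³ = 91
91 = (2,3,1)_6 → 2³ + 3³ + 1³ = 36
36 = (1,0,0)_6 → 1³ + 0³ + 0³ = 1  — reached 1.
That took 8 steps.

8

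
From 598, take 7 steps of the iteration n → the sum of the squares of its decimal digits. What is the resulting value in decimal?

145

598 → 5² + 9² + 8² = 25 + 81 + 64 = 170
170 → 1² + 7² + 0² = 1 + 49 + 0 = 50
50 → 5² + 0² = 25 + 0 = 25
25 → 2² + 5² = 4 + 25 = 29
29 → 2² + 9² = 4 + 81 = 85
85 → 8² + 5² = 64 + 25 = 89
89 → 8² + 9² = 64 + 81 = 145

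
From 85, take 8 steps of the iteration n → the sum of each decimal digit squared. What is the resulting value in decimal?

85 → 8² + 5² = 64 + 25 = 89
89 → 8² + 9² = 64 + 81 = 145
145 → 1² + 4² + 5² = 1 + 16 + 25 = 42
42 → 4² + 2² = 16 + 4 = 20
20 → 2² + 0² = 4 + 0 = 4
4 → 4² = 16
16 → 1² + 6² = 1 + 36 = 37
37 → 3² + 7² = 9 + 49 = 58

58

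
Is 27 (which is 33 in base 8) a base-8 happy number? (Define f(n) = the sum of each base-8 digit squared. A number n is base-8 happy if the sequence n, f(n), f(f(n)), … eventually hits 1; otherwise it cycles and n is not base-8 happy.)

27 = (3,3)_8 → 3² + 3² = 9 + 9 = 18
18 = (2,2)_8 → 2² + 2² = 4 + 4 = 8
8 = (1,0)_8 → 1² + 0² = 1 + 0 = 1  — reached 1.

base-8 happy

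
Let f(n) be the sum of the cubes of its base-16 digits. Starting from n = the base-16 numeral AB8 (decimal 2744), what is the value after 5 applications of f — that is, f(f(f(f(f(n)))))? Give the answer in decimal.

35

2744 = (10,11,8)_16 → 10³ + 11³ + 8³ = 2843
2843 = (11,1,11)_16 → 11³ + 1³ + 11³ = 2663
2663 = (10,6,7)_16 → 10³ + 6³ + 7³ = 1559
1559 = (6,1,7)_16 → 6³ + 1³ + 7³ = 560
560 = (2,3,0)_16 → 2³ + 3³ + 0³ = 35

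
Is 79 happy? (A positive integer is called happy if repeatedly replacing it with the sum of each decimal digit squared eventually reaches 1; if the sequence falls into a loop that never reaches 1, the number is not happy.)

happy

79 → 130
130 → 10
10 → 1  — reached 1.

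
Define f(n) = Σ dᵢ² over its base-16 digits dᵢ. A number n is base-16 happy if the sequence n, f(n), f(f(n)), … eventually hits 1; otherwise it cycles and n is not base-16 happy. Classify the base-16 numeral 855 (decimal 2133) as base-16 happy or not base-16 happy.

2133 = (8,5,5)_16 → 8² + 5² + 5² = 64 + 25 + 25 = 114
114 = (7,2)_16 → 7² + 2² = 49 + 4 = 53
53 = (3,5)_16 → 3² + 5² = 9 + 25 = 34
34 = (2,2)_16 → 2² + 2² = 4 + 4 = 8
8 = (8)_16 → 8² = 64
64 = (4,0)_16 → 4² + 0² = 16 + 0 = 16
16 = (1,0)_16 → 1² + 0² = 1 + 0 = 1  — reached 1.

base-16 happy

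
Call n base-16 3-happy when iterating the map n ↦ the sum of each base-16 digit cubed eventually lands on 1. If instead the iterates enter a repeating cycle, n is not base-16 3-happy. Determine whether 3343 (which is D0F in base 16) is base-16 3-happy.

3343 = (13,0,15)_16 → 13³ + 0³ + 15³ = 2197 + 0 + 3375 = 5572
5572 = (1,5,12,4)_16 → 1³ + 5³ + 12³ + 4³ = 1 + 125 + 1728 + 64 = 1918
1918 = (7,7,14)_16 → 7³ + 7³ + 14³ = 343 + 343 + 2744 = 3430
3430 = (13,6,6)_16 → 13³ + 6³ + 6³ = 2197 + 216 + 216 = 2629
2629 = (10,4,5)_16 → 10³ + 4³ + 5³ = 1000 + 64 + 125 = 1189
1189 = (4,10,5)_16 → 4³ + 10³ + 5³ = 64 + 1000 + 125 = 1189  — 1189 already seen; the sequence cycles without reaching 1.

not base-16 3-happy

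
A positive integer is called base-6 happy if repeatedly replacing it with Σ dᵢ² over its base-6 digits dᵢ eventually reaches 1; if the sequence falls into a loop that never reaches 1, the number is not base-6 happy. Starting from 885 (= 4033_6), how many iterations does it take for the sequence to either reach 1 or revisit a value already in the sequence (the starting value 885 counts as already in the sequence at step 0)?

885 = (4,0,3,3)_6 → 34
34 = (5,4)_6 → 41
41 = (1,0,5)_6 → 26
26 = (4,2)_6 → 20
20 = (3,2)_6 → 13
13 = (2,1)_6 → 5
5 = (5)_6 → 25
25 = (4,1)_6 → 17
17 = (2,5)_6 → 29
29 = (4,5)_6 → 41  — 41 repeats.
That took 10 steps.

10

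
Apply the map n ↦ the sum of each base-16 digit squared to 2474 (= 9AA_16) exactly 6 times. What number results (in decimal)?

2474 = (9,10,10)_16 → 9² + 10² + 10² = 81 + 100 + 100 = 281
281 = (1,1,9)_16 → 1² + 1² + 9² = 1 + 1 + 81 = 83
83 = (5,3)_16 → 5² + 3² = 25 + 9 = 34
34 = (2,2)_16 → 2² + 2² = 4 + 4 = 8
8 = (8)_16 → 8² = 64
64 = (4,0)_16 → 4² + 0² = 16 + 0 = 16

16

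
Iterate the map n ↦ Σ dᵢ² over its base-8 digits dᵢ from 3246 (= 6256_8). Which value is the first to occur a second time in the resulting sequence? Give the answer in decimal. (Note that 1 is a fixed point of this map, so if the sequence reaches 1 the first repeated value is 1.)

3246 = (6,2,5,6)_8 → 6² + 2² + 5² + 6² = 101
101 = (1,4,5)_8 → 1² + 4² + 5² = 42
42 = (5,2)_8 → 5² + 2² = 29
29 = (3,5)_8 → 3² + 5² = 34
34 = (4,2)_8 → 4² + 2² = 20
20 = (2,4)_8 → 2² + 4² = 20  — 20 already appeared earlier.

20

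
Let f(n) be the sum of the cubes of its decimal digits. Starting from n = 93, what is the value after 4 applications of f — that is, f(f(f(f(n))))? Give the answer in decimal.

1080

93 → 9³ + 3³ = 756
756 → 7³ + 5³ + 6³ = 684
684 → 6³ + 8³ + 4³ = 792
792 → 7³ + 9³ + 2³ = 1080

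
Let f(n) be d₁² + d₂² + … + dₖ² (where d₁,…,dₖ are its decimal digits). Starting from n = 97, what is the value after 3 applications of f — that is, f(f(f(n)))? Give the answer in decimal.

1

97 → 9² + 7² = 130
130 → 1² + 3² + 0² = 10
10 → 1² + 0² = 1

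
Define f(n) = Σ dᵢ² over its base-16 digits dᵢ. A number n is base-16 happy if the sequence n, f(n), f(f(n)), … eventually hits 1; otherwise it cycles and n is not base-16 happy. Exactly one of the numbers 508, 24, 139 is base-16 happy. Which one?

508: 508 → 370 → 54 → 45 → 173 → 269 → 170 → 200 → 208 → 169 → 181 → 146 → 85 → 50 → 13 → 169  — repeats 169 (not base-16 happy)
24: 24 → 65 → 17 → 2 → 4 → 16 → 1  — reaches 1 (base-16 happy)
139: 139 → 185 → 202 → 244 → 241 → 226 → 200 → 208 → 169 → 181 → 146 → 85 → 50 → 13 → 169  — repeats 169 (not base-16 happy)

24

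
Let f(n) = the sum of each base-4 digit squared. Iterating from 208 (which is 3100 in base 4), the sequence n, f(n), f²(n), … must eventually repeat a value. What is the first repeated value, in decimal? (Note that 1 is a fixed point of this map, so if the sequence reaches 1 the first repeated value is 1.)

1

208 = (3,1,0,0)_4 → 3² + 1² + 0² + 0² = 9 + 1 + 0 + 0 = 10
10 = (2,2)_4 → 2² + 2² = 4 + 4 = 8
8 = (2,0)_4 → 2² + 0² = 4 + 0 = 4
4 = (1,0)_4 → 1² + 0² = 1 + 0 = 1  — reached the fixed point 1.
1 → 1, so 1 is the first repeated value.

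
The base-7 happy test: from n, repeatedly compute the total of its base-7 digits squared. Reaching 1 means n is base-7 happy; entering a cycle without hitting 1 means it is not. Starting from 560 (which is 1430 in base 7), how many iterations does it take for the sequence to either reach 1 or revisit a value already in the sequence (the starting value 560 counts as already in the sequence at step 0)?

5

560 = (1,4,3,0)_7 → 1² + 4² + 3² + 0² = 26
26 = (3,5)_7 → 3² + 5² = 34
34 = (4,6)_7 → 4² + 6² = 52
52 = (1,0,3)_7 → 1² + 0² + 3² = 10
10 = (1,3)_7 → 1² + 3² = 10  — 10 repeats.
That took 5 steps.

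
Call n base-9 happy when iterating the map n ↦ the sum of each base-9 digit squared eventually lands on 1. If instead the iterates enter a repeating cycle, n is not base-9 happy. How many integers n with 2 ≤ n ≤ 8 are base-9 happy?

2: 2 → 4 → 16 → 50 → 50  — not base-9 happy
3: 3 → 9 → 1  — base-9 happy
4: 4 → 16 → 50 → 50  — not base-9 happy
5: 5 → 25 → 53 → 89 → 65 → 53  — not base-9 happy
6: 6 → 36 → 16 → 50 → 50  — not base-9 happy
7: 7 → 49 → 41 → 41  — not base-9 happy
8: 8 → 64 → 50 → 50  — not base-9 happy
base-9 happy: 3

1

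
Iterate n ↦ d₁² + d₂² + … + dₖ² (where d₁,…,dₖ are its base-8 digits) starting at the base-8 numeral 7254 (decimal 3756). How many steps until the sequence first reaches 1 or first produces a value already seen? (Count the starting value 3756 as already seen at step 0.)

10

3756 = (7,2,5,4)_8 → 7² + 2² + 5² + 4² = 94
94 = (1,3,6)_8 → 1² + 3² + 6² = 46
46 = (5,6)_8 → 5² + 6² = 61
61 = (7,5)_8 → 7² + 5² = 74
74 = (1,1,2)_8 → 1² + 1² + 2² = 6
6 = (6)_8 → 6² = 36
36 = (4,4)_8 → 4² + 4² = 32
32 = (4,0)_8 → 4² + 0² = 16
16 = (2,0)_8 → 2² + 0² = 4
4 = (4)_8 → 4² = 16  — 16 repeats.
That took 10 steps.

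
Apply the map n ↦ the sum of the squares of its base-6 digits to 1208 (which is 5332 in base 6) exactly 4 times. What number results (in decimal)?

17

1208 = (5,3,3,2)_6 → 5² + 3² + 3² + 2² = 25 + 9 + 9 + 4 = 47
47 = (1,1,5)_6 → 1² + 1² + 5² = 1 + 1 + 25 = 27
27 = (4,3)_6 → 4² + 3² = 16 + 9 = 25
25 = (4,1)_6 → 4² + 1² = 16 + 1 = 17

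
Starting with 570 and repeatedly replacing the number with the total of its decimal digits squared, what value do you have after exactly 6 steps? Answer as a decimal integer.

89

570 → 5² + 7² + 0² = 25 + 49 + 0 = 74
74 → 7² + 4² = 49 + 16 = 65
65 → 6² + 5² = 36 + 25 = 61
61 → 6² + 1² = 36 + 1 = 37
37 → 3² + 7² = 9 + 49 = 58
58 → 5² + 8² = 25 + 64 = 89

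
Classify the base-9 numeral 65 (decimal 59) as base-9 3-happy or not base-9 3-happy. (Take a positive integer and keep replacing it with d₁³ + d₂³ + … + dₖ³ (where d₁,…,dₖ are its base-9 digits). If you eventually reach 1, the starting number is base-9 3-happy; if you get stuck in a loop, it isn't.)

base-9 3-happy

59 = (6,5)_9 → 6³ + 5³ = 341
341 = (4,1,8)_9 → 4³ + 1³ + 8³ = 577
577 = (7,1,1)_9 → 7³ + 1³ + 1³ = 345
345 = (4,2,3)_9 → 4³ + 2³ + 3³ = 99
99 = (1,2,0)_9 → 1³ + 2³ + 0³ = 9
9 = (1,0)_9 → 1³ + 0³ = 1  — reached 1.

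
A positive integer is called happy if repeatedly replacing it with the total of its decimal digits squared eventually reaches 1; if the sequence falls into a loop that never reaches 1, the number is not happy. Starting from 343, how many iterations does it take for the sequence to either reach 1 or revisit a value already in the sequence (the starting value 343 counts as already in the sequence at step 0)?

343 → 3² + 4² + 3² = 34
34 → 3² + 4² = 25
25 → 2² + 5² = 29
29 → 2² + 9² = 85
85 → 8² + 5² = 89
89 → 8² + 9² = 145
145 → 1² + 4² + 5² = 42
42 → 4² + 2² = 20
20 → 2² + 0² = 4
4 → 4² = 16
16 → 1² + 6² = 37
37 → 3² + 7² = 58
58 → 5² + 8² = 89  — 89 repeats.
That took 13 steps.

13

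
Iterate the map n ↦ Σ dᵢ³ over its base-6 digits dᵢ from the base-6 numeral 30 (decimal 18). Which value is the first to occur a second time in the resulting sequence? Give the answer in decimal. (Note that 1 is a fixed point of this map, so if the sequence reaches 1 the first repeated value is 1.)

1

18 = (3,0)_6 → 27
27 = (4,3)_6 → 91
91 = (2,3,1)_6 → 36
36 = (1,0,0)_6 → 1  — reached the fixed point 1.
1 → 1, so 1 is the first repeated value.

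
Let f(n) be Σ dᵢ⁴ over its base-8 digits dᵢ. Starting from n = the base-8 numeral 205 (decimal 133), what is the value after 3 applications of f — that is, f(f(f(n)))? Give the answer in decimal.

133 = (2,0,5)_8 → 2⁴ + 0⁴ + 5⁴ = 641
641 = (1,2,0,1)_8 → 1⁴ + 2⁴ + 0⁴ + 1⁴ = 18
18 = (2,2)_8 → 2⁴ + 2⁴ = 32

32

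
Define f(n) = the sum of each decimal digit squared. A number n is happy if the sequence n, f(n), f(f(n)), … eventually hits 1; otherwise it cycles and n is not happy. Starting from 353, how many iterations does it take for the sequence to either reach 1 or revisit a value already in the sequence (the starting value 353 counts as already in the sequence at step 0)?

353 → 43
43 → 25
25 → 29
29 → 85
85 → 89
89 → 145
145 → 42
42 → 20
20 → 4
4 → 16
16 → 37
37 → 58
58 → 89  — 89 repeats.
That took 13 steps.

13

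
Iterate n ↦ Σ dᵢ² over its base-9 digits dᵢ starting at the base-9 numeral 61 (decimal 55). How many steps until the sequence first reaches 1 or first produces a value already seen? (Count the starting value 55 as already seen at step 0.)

55 = (6,1)_9 → 6² + 1² = 37
37 = (4,1)_9 → 4² + 1² = 17
17 = (1,8)_9 → 1² + 8² = 65
65 = (7,2)_9 → 7² + 2² = 53
53 = (5,8)_9 → 5² + 8² = 89
89 = (1,0,8)_9 → 1² + 0² + 8² = 65  — 65 repeats.
That took 6 steps.

6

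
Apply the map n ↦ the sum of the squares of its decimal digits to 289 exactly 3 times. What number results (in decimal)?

289 → 2² + 8² + 9² = 149
149 → 1² + 4² + 9² = 98
98 → 9² + 8² = 145

145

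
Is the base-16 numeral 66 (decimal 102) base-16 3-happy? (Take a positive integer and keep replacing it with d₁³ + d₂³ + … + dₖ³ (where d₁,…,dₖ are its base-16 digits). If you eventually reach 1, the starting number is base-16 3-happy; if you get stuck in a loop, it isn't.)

102 = (6,6)_16 → 6³ + 6³ = 216 + 216 = 432
432 = (1,11,0)_16 → 1³ + 11³ + 0³ = 1 + 1331 + 0 = 1332
1332 = (5,3,4)_16 → 5³ + 3³ + 4³ = 125 + 27 + 64 = 216
216 = (13,8)_16 → 13³ + 8³ = 2197 + 512 = 2709
2709 = (10,9,5)_16 → 10³ + 9³ + 5³ = 1000 + 729 + 125 = 1854
1854 = (7,3,14)_16 → 7³ + 3³ + 14³ = 343 + 27 + 2744 = 3114
3114 = (12,2,10)_16 → 12³ + 2³ + 10³ = 1728 + 8 + 1000 = 2736
2736 = (10,11,0)_16 → 10³ + 11³ + 0³ = 1000 + 1331 + 0 = 2331
2331 = (9,1,11)_16 → 9³ + 1³ + 11³ = 729 + 1 + 1331 = 2061
2061 = (8,0,13)_16 → 8³ + 0³ + 13³ = 512 + 0 + 2197 = 2709  — 2709 already seen; the sequence cycles without reaching 1.

not base-16 3-happy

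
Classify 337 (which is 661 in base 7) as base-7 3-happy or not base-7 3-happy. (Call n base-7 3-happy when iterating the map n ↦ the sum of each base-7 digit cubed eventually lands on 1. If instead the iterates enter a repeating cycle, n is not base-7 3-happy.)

337 = (6,6,1)_7 → 433
433 = (1,1,5,6)_7 → 343
343 = (1,0,0,0)_7 → 1  — reached 1.

base-7 3-happy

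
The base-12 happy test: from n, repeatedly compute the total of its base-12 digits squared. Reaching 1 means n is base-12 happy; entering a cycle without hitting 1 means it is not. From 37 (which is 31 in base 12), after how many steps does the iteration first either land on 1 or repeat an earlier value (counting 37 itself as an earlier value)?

37 = (3,1)_12 → 3² + 1² = 9 + 1 = 10
10 = (10)_12 → 10² = 100
100 = (8,4)_12 → 8² + 4² = 64 + 16 = 80
80 = (6,8)_12 → 6² + 8² = 36 + 64 = 100  — 100 repeats.
That took 4 steps.

4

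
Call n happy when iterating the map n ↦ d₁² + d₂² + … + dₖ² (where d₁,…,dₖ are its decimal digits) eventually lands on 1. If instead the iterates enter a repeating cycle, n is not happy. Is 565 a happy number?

happy

565 → 86
86 → 100
100 → 1  — reached 1.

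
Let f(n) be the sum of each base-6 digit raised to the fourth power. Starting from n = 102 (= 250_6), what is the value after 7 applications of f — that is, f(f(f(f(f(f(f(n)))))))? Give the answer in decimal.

102 = (2,5,0)_6 → 641
641 = (2,5,4,5)_6 → 1522
1522 = (1,1,0,1,4)_6 → 259
259 = (1,1,1,1)_6 → 4
4 = (4)_6 → 256
256 = (1,1,0,4)_6 → 258
258 = (1,1,1,0)_6 → 3

3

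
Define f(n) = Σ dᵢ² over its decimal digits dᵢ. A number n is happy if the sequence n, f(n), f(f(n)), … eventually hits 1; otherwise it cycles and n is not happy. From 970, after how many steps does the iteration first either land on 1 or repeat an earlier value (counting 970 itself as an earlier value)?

3

970 → 9² + 7² + 0² = 130
130 → 1² + 3² + 0² = 10
10 → 1² + 0² = 1  — reached 1.
That took 3 steps.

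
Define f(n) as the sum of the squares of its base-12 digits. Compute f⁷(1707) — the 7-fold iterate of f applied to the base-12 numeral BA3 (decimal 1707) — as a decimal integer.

74

1707 = (11,10,3)_12 → 11² + 10² + 3² = 121 + 100 + 9 = 230
230 = (1,7,2)_12 → 1² + 7² + 2² = 1 + 49 + 4 = 54
54 = (4,6)_12 → 4² + 6² = 16 + 36 = 52
52 = (4,4)_12 → 4² + 4² = 16 + 16 = 32
32 = (2,8)_12 → 2² + 8² = 4 + 64 = 68
68 = (5,8)_12 → 5² + 8² = 25 + 64 = 89
89 = (7,5)_12 → 7² + 5² = 49 + 25 = 74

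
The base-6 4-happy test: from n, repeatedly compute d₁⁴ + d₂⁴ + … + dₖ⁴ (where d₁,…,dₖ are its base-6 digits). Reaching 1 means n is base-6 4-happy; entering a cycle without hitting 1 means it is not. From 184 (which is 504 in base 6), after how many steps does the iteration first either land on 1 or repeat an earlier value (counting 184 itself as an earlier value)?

14

184 = (5,0,4)_6 → 5⁴ + 0⁴ + 4⁴ = 625 + 0 + 256 = 881
881 = (4,0,2,5)_6 → 4⁴ + 0⁴ + 2⁴ + 5⁴ = 256 + 0 + 16 + 625 = 897
897 = (4,0,5,3)_6 → 4⁴ + 0⁴ + 5⁴ + 3⁴ = 256 + 0 + 625 + 81 = 962
962 = (4,2,4,2)_6 → 4⁴ + 2⁴ + 4⁴ + 2⁴ = 256 + 16 + 256 + 16 = 544
544 = (2,3,0,4)_6 → 2⁴ + 3⁴ + 0⁴ + 4⁴ = 16 + 81 + 0 + 256 = 353
353 = (1,3,4,5)_6 → 1⁴ + 3⁴ + 4⁴ + 5⁴ = 1 + 81 + 256 + 625 = 963
963 = (4,2,4,3)_6 → 4⁴ + 2⁴ + 4⁴ + 3⁴ = 256 + 16 + 256 + 81 = 609
609 = (2,4,5,3)_6 → 2⁴ + 4⁴ + 5⁴ + 3⁴ = 16 + 256 + 625 + 81 = 978
978 = (4,3,1,0)_6 → 4⁴ + 3⁴ + 1⁴ + 0⁴ = 256 + 81 + 1 + 0 = 338
338 = (1,3,2,2)_6 → 1⁴ + 3⁴ + 2⁴ + 2⁴ = 1 + 81 + 16 + 16 = 114
114 = (3,1,0)_6 → 3⁴ + 1⁴ + 0⁴ = 81 + 1 + 0 = 82
82 = (2,1,4)_6 → 2⁴ + 1⁴ + 4⁴ = 16 + 1 + 256 = 273
273 = (1,1,3,3)_6 → 1⁴ + 1⁴ + 3⁴ + 3⁴ = 1 + 1 + 81 + 81 = 164
164 = (4,3,2)_6 → 4⁴ + 3⁴ + 2⁴ = 256 + 81 + 16 = 353  — 353 repeats.
That took 14 steps.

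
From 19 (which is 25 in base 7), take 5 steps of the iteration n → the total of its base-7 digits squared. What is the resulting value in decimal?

19 = (2,5)_7 → 2² + 5² = 29
29 = (4,1)_7 → 4² + 1² = 17
17 = (2,3)_7 → 2² + 3² = 13
13 = (1,6)_7 → 1² + 6² = 37
37 = (5,2)_7 → 5² + 2² = 29

29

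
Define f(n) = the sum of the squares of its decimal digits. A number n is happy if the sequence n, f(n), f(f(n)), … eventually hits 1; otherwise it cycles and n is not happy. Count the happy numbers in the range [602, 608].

1

602: 602 → 40 → 16 → 37 → 58 → 89 → 145 → 42 → 20 → 4 → 16  (repeats 16)
603: 603 → 45 → 41 → 17 → 50 → 25 → 29 → 85 → 89 → 145 → 42 → 20 → 4 → 16 → 37 → 58 → 89  (repeats 89)
604: 604 → 52 → 29 → 85 → 89 → 145 → 42 → 20 → 4 → 16 → 37 → 58 → 89  (repeats 89)
605: 605 → 61 → 37 → 58 → 89 → 145 → 42 → 20 → 4 → 16 → 37  (repeats 37)
606: 606 → 72 → 53 → 34 → 25 → 29 → 85 → 89 → 145 → 42 → 20 → 4 → 16 → 37 → 58 → 89  (repeats 89)
607: 607 → 85 → 89 → 145 → 42 → 20 → 4 → 16 → 37 → 58 → 89  (repeats 89)
608: 608 → 100 → 1  (reaches 1)
happy: 608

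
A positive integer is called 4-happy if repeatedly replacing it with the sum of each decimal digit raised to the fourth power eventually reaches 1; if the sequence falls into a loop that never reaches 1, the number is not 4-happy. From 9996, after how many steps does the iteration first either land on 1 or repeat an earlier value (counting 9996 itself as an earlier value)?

11

9996 → 9⁴ + 9⁴ + 9⁴ + 6⁴ = 6561 + 6561 + 6561 + 1296 = 20979
20979 → 2⁴ + 0⁴ + 9⁴ + 7⁴ + 9⁴ = 16 + 0 + 6561 + 2401 + 6561 = 15539
15539 → 1⁴ + 5⁴ + 5⁴ + 3⁴ + 9⁴ = 1 + 625 + 625 + 81 + 6561 = 7893
7893 → 7⁴ + 8⁴ + 9⁴ + 3⁴ = 2401 + 4096 + 6561 + 81 = 13139
13139 → 1⁴ + 3⁴ + 1⁴ + 3⁴ + 9⁴ = 1 + 81 + 1 + 81 + 6561 = 6725
6725 → 6⁴ + 7⁴ + 2⁴ + 5⁴ = 1296 + 2401 + 16 + 625 = 4338
4338 → 4⁴ + 3⁴ + 3⁴ + 8⁴ = 256 + 81 + 81 + 4096 = 4514
4514 → 4⁴ + 5⁴ + 1⁴ + 4⁴ = 256 + 625 + 1 + 256 = 1138
1138 → 1⁴ + 1⁴ + 3⁴ + 8⁴ = 1 + 1 + 81 + 4096 = 4179
4179 → 4⁴ + 1⁴ + 7⁴ + 9⁴ = 256 + 1 + 2401 + 6561 = 9219
9219 → 9⁴ + 2⁴ + 1⁴ + 9⁴ = 6561 + 16 + 1 + 6561 = 13139  — 13139 repeats.
That took 11 steps.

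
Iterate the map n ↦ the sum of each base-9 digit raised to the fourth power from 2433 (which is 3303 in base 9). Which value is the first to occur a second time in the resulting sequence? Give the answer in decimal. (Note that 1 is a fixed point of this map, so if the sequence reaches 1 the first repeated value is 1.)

1

2433 = (3,3,0,3)_9 → 3⁴ + 3⁴ + 0⁴ + 3⁴ = 243
243 = (3,0,0)_9 → 3⁴ + 0⁴ + 0⁴ = 81
81 = (1,0,0)_9 → 1⁴ + 0⁴ + 0⁴ = 1  — reached the fixed point 1.
1 → 1, so 1 is the first repeated value.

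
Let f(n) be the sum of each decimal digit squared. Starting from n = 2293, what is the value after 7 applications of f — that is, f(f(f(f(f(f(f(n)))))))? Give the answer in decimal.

37

2293 → 2² + 2² + 9² + 3² = 4 + 4 + 81 + 9 = 98
98 → 9² + 8² = 81 + 64 = 145
145 → 1² + 4² + 5² = 1 + 16 + 25 = 42
42 → 4² + 2² = 16 + 4 = 20
20 → 2² + 0² = 4 + 0 = 4
4 → 4² = 16
16 → 1² + 6² = 1 + 36 = 37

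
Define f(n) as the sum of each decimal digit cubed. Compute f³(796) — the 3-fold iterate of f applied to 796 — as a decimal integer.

55

796 → 7³ + 9³ + 6³ = 343 + 729 + 216 = 1288
1288 → 1³ + 2³ + 8³ + 8³ = 1 + 8 + 512 + 512 = 1033
1033 → 1³ + 0³ + 3³ + 3³ = 1 + 0 + 27 + 27 = 55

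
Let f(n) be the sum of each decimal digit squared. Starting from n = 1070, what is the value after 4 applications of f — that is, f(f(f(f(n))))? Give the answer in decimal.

1070 → 1² + 0² + 7² + 0² = 1 + 0 + 49 + 0 = 50
50 → 5² + 0² = 25 + 0 = 25
25 → 2² + 5² = 4 + 25 = 29
29 → 2² + 9² = 4 + 81 = 85

85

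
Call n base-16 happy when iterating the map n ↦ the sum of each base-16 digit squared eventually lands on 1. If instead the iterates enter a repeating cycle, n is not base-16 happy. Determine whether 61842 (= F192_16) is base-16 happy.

base-16 happy

61842 = (15,1,9,2)_16 → 15² + 1² + 9² + 2² = 311
311 = (1,3,7)_16 → 1² + 3² + 7² = 59
59 = (3,11)_16 → 3² + 11² = 130
130 = (8,2)_16 → 8² + 2² = 68
68 = (4,4)_16 → 4² + 4² = 32
32 = (2,0)_16 → 2² + 0² = 4
4 = (4)_16 → 4² = 16
16 = (1,0)_16 → 1² + 0² = 1  — reached 1.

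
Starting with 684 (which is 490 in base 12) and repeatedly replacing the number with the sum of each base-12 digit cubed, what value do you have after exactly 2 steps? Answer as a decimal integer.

684 = (4,9,0)_12 → 793
793 = (5,6,1)_12 → 342

342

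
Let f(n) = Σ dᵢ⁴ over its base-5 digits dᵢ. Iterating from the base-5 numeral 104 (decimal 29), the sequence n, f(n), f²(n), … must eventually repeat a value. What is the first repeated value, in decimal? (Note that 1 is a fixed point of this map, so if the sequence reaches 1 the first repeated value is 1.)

593

29 = (1,0,4)_5 → 1⁴ + 0⁴ + 4⁴ = 257
257 = (2,0,1,2)_5 → 2⁴ + 0⁴ + 1⁴ + 2⁴ = 33
33 = (1,1,3)_5 → 1⁴ + 1⁴ + 3⁴ = 83
83 = (3,1,3)_5 → 3⁴ + 1⁴ + 3⁴ = 163
163 = (1,1,2,3)_5 → 1⁴ + 1⁴ + 2⁴ + 3⁴ = 99
99 = (3,4,4)_5 → 3⁴ + 4⁴ + 4⁴ = 593
593 = (4,3,3,3)_5 → 4⁴ + 3⁴ + 3⁴ + 3⁴ = 499
499 = (3,4,4,4)_5 → 3⁴ + 4⁴ + 4⁴ + 4⁴ = 849
849 = (1,1,3,4,4)_5 → 1⁴ + 1⁴ + 3⁴ + 4⁴ + 4⁴ = 595
595 = (4,3,4,0)_5 → 4⁴ + 3⁴ + 4⁴ + 0⁴ = 593  — 593 already appeared earlier.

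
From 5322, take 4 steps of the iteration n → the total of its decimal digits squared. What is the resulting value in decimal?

16

5322 → 42
42 → 20
20 → 4
4 → 16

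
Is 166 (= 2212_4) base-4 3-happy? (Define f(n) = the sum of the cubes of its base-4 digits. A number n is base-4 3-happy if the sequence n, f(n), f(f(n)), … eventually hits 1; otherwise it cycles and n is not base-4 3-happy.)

166 = (2,2,1,2)_4 → 2³ + 2³ + 1³ + 2³ = 8 + 8 + 1 + 8 = 25
25 = (1,2,1)_4 → 1³ + 2³ + 1³ = 1 + 8 + 1 = 10
10 = (2,2)_4 → 2³ + 2³ = 8 + 8 = 16
16 = (1,0,0)_4 → 1³ + 0³ + 0³ = 1 + 0 + 0 = 1  — reached 1.

base-4 3-happy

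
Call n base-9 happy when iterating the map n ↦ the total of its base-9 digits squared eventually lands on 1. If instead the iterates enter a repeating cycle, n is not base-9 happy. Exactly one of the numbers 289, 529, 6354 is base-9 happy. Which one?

289: 289 → 35 → 73 → 65 → 53 → 89 → 65  — repeats 65 (not base-9 happy)
529: 529 → 101 → 9 → 1  — reaches 1 (base-9 happy)
6354: 6354 → 116 → 74 → 68 → 74  — repeats 74 (not base-9 happy)

529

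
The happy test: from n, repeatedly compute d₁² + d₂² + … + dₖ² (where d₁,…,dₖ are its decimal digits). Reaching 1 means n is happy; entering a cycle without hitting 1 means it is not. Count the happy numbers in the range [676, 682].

1

676: 676 → 121 → 6 → 36 → 45 → 41 → 17 → 50 → 25 → 29 → 85 → 89 → 145 → 42 → 20 → 4 → 16 → 37 → 58 → 89  — not happy
677: 677 → 134 → 26 → 40 → 16 → 37 → 58 → 89 → 145 → 42 → 20 → 4 → 16  — not happy
678: 678 → 149 → 98 → 145 → 42 → 20 → 4 → 16 → 37 → 58 → 89 → 145  — not happy
679: 679 → 166 → 73 → 58 → 89 → 145 → 42 → 20 → 4 → 16 → 37 → 58  — not happy
680: 680 → 100 → 1  — happy
681: 681 → 101 → 2 → 4 → 16 → 37 → 58 → 89 → 145 → 42 → 20 → 4  — not happy
682: 682 → 104 → 17 → 50 → 25 → 29 → 85 → 89 → 145 → 42 → 20 → 4 → 16 → 37 → 58 → 89  — not happy
happy: 680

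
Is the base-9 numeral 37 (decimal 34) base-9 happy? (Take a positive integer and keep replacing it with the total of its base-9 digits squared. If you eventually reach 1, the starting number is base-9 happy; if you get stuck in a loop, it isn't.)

not base-9 happy

34 = (3,7)_9 → 3² + 7² = 58
58 = (6,4)_9 → 6² + 4² = 52
52 = (5,7)_9 → 5² + 7² = 74
74 = (8,2)_9 → 8² + 2² = 68
68 = (7,5)_9 → 7² + 5² = 74  — 74 already seen; the sequence cycles without reaching 1.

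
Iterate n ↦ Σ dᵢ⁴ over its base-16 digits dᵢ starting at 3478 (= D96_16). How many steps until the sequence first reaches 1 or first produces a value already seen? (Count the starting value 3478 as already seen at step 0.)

3478 = (13,9,6)_16 → 13⁴ + 9⁴ + 6⁴ = 36418
36418 = (8,14,4,2)_16 → 8⁴ + 14⁴ + 4⁴ + 2⁴ = 42784
42784 = (10,7,2,0)_16 → 10⁴ + 7⁴ + 2⁴ + 0⁴ = 12417
12417 = (3,0,8,1)_16 → 3⁴ + 0⁴ + 8⁴ + 1⁴ = 4178
4178 = (1,0,5,2)_16 → 1⁴ + 0⁴ + 5⁴ + 2⁴ = 642
642 = (2,8,2)_16 → 2⁴ + 8⁴ + 2⁴ = 4128
4128 = (1,0,2,0)_16 → 1⁴ + 0⁴ + 2⁴ + 0⁴ = 17
17 = (1,1)_16 → 1⁴ + 1⁴ = 2
2 = (2)_16 → 2⁴ = 16
16 = (1,0)_16 → 1⁴ + 0⁴ = 1  — reached 1.
That took 10 steps.

10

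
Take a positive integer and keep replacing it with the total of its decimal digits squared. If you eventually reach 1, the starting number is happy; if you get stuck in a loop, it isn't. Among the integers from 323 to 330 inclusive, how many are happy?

323: 323 → 22 → 8 → 64 → 52 → 29 → 85 → 89 → 145 → 42 → 20 → 4 → 16 → 37 → 58 → 89  — not happy
324: 324 → 29 → 85 → 89 → 145 → 42 → 20 → 4 → 16 → 37 → 58 → 89  — not happy
325: 325 → 38 → 73 → 58 → 89 → 145 → 42 → 20 → 4 → 16 → 37 → 58  — not happy
326: 326 → 49 → 97 → 130 → 10 → 1  — happy
327: 327 → 62 → 40 → 16 → 37 → 58 → 89 → 145 → 42 → 20 → 4 → 16  — not happy
328: 328 → 77 → 98 → 145 → 42 → 20 → 4 → 16 → 37 → 58 → 89 → 145  — not happy
329: 329 → 94 → 97 → 130 → 10 → 1  — happy
330: 330 → 18 → 65 → 61 → 37 → 58 → 89 → 145 → 42 → 20 → 4 → 16 → 37  — not happy
happy: 326, 329

2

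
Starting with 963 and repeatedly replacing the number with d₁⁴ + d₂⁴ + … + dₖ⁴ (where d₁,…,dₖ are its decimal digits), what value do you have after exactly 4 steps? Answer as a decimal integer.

4338

963 → 7938
7938 → 13139
13139 → 6725
6725 → 4338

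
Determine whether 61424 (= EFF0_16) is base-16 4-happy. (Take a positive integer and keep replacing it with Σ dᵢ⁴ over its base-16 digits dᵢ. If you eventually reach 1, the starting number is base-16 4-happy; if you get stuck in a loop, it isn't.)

not base-16 4-happy

61424 = (14,15,15,0)_16 → 14⁴ + 15⁴ + 15⁴ + 0⁴ = 38416 + 50625 + 50625 + 0 = 139666
139666 = (2,2,1,9,2)_16 → 2⁴ + 2⁴ + 1⁴ + 9⁴ + 2⁴ = 16 + 16 + 1 + 6561 + 16 = 6610
6610 = (1,9,13,2)_16 → 1⁴ + 9⁴ + 13⁴ + 2⁴ = 1 + 6561 + 28561 + 16 = 35139
35139 = (8,9,4,3)_16 → 8⁴ + 9⁴ + 4⁴ + 3⁴ = 4096 + 6561 + 256 + 81 = 10994
10994 = (2,10,15,2)_16 → 2⁴ + 10⁴ + 15⁴ + 2⁴ = 16 + 10000 + 50625 + 16 = 60657
60657 = (14,12,15,1)_16 → 14⁴ + 12⁴ + 15⁴ + 1⁴ = 38416 + 20736 + 50625 + 1 = 109778
109778 = (1,10,12,13,2)_16 → 1⁴ + 10⁴ + 12⁴ + 13⁴ + 2⁴ = 1 + 10000 + 20736 + 28561 + 16 = 59314
59314 = (14,7,11,2)_16 → 14⁴ + 7⁴ + 11⁴ + 2⁴ = 38416 + 2401 + 14641 + 16 = 55474
55474 = (13,8,11,2)_16 → 13⁴ + 8⁴ + 11⁴ + 2⁴ = 28561 + 4096 + 14641 + 16 = 47314
47314 = (11,8,13,2)_16 → 11⁴ + 8⁴ + 13⁴ + 2⁴ = 14641 + 4096 + 28561 + 16 = 47314  — 47314 already seen; the sequence cycles without reaching 1.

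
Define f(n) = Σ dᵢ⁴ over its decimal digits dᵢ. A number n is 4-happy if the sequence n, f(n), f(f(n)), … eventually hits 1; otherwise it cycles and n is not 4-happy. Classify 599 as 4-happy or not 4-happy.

not 4-happy

599 → 13747
13747 → 5140
5140 → 882
882 → 8208
8208 → 8208  — 8208 already seen; the sequence cycles without reaching 1.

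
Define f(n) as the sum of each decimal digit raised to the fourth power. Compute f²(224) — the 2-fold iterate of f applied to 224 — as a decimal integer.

224 → 288
288 → 8208

8208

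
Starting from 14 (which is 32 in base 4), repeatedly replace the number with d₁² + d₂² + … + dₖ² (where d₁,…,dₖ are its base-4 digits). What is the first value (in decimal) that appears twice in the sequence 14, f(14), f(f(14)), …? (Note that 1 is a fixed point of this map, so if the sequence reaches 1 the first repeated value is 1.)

14 = (3,2)_4 → 3² + 2² = 9 + 4 = 13
13 = (3,1)_4 → 3² + 1² = 9 + 1 = 10
10 = (2,2)_4 → 2² + 2² = 4 + 4 = 8
8 = (2,0)_4 → 2² + 0² = 4 + 0 = 4
4 = (1,0)_4 → 1² + 0² = 1 + 0 = 1  — reached the fixed point 1.
1 → 1, so 1 is the first repeated value.

1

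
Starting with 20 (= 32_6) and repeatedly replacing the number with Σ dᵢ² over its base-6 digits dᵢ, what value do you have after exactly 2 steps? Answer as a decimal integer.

5

20 = (3,2)_6 → 13
13 = (2,1)_6 → 5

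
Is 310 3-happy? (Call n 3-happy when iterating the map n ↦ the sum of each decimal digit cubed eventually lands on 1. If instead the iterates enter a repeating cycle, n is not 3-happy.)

not 3-happy

310 → 28
28 → 520
520 → 133
133 → 55
55 → 250
250 → 133  — 133 already seen; the sequence cycles without reaching 1.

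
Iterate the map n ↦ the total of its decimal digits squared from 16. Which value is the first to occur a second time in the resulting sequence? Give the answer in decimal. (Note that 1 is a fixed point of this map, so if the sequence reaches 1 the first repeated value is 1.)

16 → 1² + 6² = 1 + 36 = 37
37 → 3² + 7² = 9 + 49 = 58
58 → 5² + 8² = 25 + 64 = 89
89 → 8² + 9² = 64 + 81 = 145
145 → 1² + 4² + 5² = 1 + 16 + 25 = 42
42 → 4² + 2² = 16 + 4 = 20
20 → 2² + 0² = 4 + 0 = 4
4 → 4² = 16  — 16 already appeared earlier.

16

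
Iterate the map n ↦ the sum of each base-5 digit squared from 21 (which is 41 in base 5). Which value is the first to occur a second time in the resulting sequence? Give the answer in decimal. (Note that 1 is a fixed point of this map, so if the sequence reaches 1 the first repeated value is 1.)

13

21 = (4,1)_5 → 4² + 1² = 16 + 1 = 17
17 = (3,2)_5 → 3² + 2² = 9 + 4 = 13
13 = (2,3)_5 → 2² + 3² = 4 + 9 = 13  — 13 already appeared earlier.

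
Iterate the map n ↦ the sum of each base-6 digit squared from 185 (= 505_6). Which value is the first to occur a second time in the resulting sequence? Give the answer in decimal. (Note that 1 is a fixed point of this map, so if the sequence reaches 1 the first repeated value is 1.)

185 = (5,0,5)_6 → 5² + 0² + 5² = 50
50 = (1,2,2)_6 → 1² + 2² + 2² = 9
9 = (1,3)_6 → 1² + 3² = 10
10 = (1,4)_6 → 1² + 4² = 17
17 = (2,5)_6 → 2² + 5² = 29
29 = (4,5)_6 → 4² + 5² = 41
41 = (1,0,5)_6 → 1² + 0² + 5² = 26
26 = (4,2)_6 → 4² + 2² = 20
20 = (3,2)_6 → 3² + 2² = 13
13 = (2,1)_6 → 2² + 1² = 5
5 = (5)_6 → 5² = 25
25 = (4,1)_6 → 4² + 1² = 17  — 17 already appeared earlier.

17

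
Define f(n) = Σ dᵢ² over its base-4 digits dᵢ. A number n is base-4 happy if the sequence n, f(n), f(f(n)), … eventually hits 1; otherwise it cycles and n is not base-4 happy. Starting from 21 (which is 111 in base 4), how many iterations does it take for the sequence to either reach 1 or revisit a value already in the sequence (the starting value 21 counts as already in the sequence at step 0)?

6

21 = (1,1,1)_4 → 3
3 = (3)_4 → 9
9 = (2,1)_4 → 5
5 = (1,1)_4 → 2
2 = (2)_4 → 4
4 = (1,0)_4 → 1  — reached 1.
That took 6 steps.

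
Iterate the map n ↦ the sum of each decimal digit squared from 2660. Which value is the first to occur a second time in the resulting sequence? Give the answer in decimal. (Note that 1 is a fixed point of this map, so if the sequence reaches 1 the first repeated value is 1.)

89

2660 → 2² + 6² + 6² + 0² = 76
76 → 7² + 6² = 85
85 → 8² + 5² = 89
89 → 8² + 9² = 145
145 → 1² + 4² + 5² = 42
42 → 4² + 2² = 20
20 → 2² + 0² = 4
4 → 4² = 16
16 → 1² + 6² = 37
37 → 3² + 7² = 58
58 → 5² + 8² = 89  — 89 already appeared earlier.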